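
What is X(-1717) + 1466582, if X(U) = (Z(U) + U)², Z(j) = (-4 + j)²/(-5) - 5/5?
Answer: 8823496990311/25 ≈ 3.5294e+11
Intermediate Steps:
Z(j) = -1 - (-4 + j)²/5 (Z(j) = (-4 + j)²*(-⅕) - 5*⅕ = -(-4 + j)²/5 - 1 = -1 - (-4 + j)²/5)
X(U) = (-1 + U - (-4 + U)²/5)² (X(U) = ((-1 - (-4 + U)²/5) + U)² = (-1 + U - (-4 + U)²/5)²)
X(-1717) + 1466582 = (5 + (-4 - 1717)² - 5*(-1717))²/25 + 1466582 = (5 + (-1721)² + 8585)²/25 + 1466582 = (5 + 2961841 + 8585)²/25 + 1466582 = (1/25)*2970431² + 1466582 = (1/25)*8823460325761 + 1466582 = 8823460325761/25 + 1466582 = 8823496990311/25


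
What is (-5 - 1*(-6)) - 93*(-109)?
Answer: 10138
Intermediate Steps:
(-5 - 1*(-6)) - 93*(-109) = (-5 + 6) + 10137 = 1 + 10137 = 10138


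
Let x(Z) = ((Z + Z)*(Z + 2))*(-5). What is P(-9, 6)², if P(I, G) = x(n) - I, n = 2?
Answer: 5041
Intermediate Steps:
x(Z) = -10*Z*(2 + Z) (x(Z) = ((2*Z)*(2 + Z))*(-5) = (2*Z*(2 + Z))*(-5) = -10*Z*(2 + Z))
P(I, G) = -80 - I (P(I, G) = -10*2*(2 + 2) - I = -10*2*4 - I = -80 - I)
P(-9, 6)² = (-80 - 1*(-9))² = (-80 + 9)² = (-71)² = 5041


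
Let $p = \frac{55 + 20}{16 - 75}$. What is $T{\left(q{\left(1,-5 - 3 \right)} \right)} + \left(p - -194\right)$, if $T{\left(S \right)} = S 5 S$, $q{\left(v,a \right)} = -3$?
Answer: $\frac{14026}{59} \approx 237.73$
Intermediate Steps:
$p = - \frac{75}{59}$ ($p = \frac{75}{-59} = 75 \left(- \frac{1}{59}\right) = - \frac{75}{59} \approx -1.2712$)
$T{\left(S \right)} = 5 S^{2}$ ($T{\left(S \right)} = 5 S S = 5 S^{2}$)
$T{\left(q{\left(1,-5 - 3 \right)} \right)} + \left(p - -194\right) = 5 \left(-3\right)^{2} - - \frac{11371}{59} = 5 \cdot 9 + \left(- \frac{75}{59} + 194\right) = 45 + \frac{11371}{59} = \frac{14026}{59}$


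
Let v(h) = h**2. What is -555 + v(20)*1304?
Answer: 521045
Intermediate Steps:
-555 + v(20)*1304 = -555 + 20**2*1304 = -555 + 400*1304 = -555 + 521600 = 521045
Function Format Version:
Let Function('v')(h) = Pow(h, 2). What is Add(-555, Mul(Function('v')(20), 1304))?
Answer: 521045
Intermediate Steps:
Add(-555, Mul(Function('v')(20), 1304)) = Add(-555, Mul(Pow(20, 2), 1304)) = Add(-555, Mul(400, 1304)) = Add(-555, 521600) = 521045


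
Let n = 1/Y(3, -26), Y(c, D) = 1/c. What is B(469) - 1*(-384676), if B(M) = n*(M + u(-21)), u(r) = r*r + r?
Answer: 387343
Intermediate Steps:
n = 3 (n = 1/(1/3) = 1/(⅓) = 3)
u(r) = r + r² (u(r) = r² + r = r + r²)
B(M) = 1260 + 3*M (B(M) = 3*(M - 21*(1 - 21)) = 3*(M - 21*(-20)) = 3*(M + 420) = 3*(420 + M) = 1260 + 3*M)
B(469) - 1*(-384676) = (1260 + 3*469) - 1*(-384676) = (1260 + 1407) + 384676 = 2667 + 384676 = 387343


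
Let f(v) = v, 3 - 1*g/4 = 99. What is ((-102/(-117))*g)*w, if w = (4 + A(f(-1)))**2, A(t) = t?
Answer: -39168/13 ≈ -3012.9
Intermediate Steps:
g = -384 (g = 12 - 4*99 = 12 - 396 = -384)
w = 9 (w = (4 - 1)**2 = 3**2 = 9)
((-102/(-117))*g)*w = (-102/(-117)*(-384))*9 = (-102*(-1/117)*(-384))*9 = ((34/39)*(-384))*9 = -4352/13*9 = -39168/13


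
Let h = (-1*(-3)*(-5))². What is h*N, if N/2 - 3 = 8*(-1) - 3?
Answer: -3600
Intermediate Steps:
N = -16 (N = 6 + 2*(8*(-1) - 3) = 6 + 2*(-8 - 3) = 6 + 2*(-11) = 6 - 22 = -16)
h = 225 (h = (3*(-5))² = (-15)² = 225)
h*N = 225*(-16) = -3600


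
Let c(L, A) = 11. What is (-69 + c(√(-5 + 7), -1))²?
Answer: 3364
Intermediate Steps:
(-69 + c(√(-5 + 7), -1))² = (-69 + 11)² = (-58)² = 3364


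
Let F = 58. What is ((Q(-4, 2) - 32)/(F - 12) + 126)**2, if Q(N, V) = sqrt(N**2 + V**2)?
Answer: (2882 + sqrt(5))**2/529 ≈ 15726.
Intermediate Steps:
((Q(-4, 2) - 32)/(F - 12) + 126)**2 = ((sqrt((-4)**2 + 2**2) - 32)/(58 - 12) + 126)**2 = ((sqrt(16 + 4) - 32)/46 + 126)**2 = ((sqrt(20) - 32)*(1/46) + 126)**2 = ((2*sqrt(5) - 32)*(1/46) + 126)**2 = ((-32 + 2*sqrt(5))*(1/46) + 126)**2 = ((-16/23 + sqrt(5)/23) + 126)**2 = (2882/23 + sqrt(5)/23)**2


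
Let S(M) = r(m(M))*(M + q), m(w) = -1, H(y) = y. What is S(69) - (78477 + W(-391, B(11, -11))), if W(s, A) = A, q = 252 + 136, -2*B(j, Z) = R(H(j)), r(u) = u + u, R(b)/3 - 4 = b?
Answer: -158737/2 ≈ -79369.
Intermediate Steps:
R(b) = 12 + 3*b
r(u) = 2*u
B(j, Z) = -6 - 3*j/2 (B(j, Z) = -(12 + 3*j)/2 = -6 - 3*j/2)
q = 388
S(M) = -776 - 2*M (S(M) = (2*(-1))*(M + 388) = -2*(388 + M) = -776 - 2*M)
S(69) - (78477 + W(-391, B(11, -11))) = (-776 - 2*69) - (78477 + (-6 - 3/2*11)) = (-776 - 138) - (78477 + (-6 - 33/2)) = -914 - (78477 - 45/2) = -914 - 1*156909/2 = -914 - 156909/2 = -158737/2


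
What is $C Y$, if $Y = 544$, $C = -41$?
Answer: $-22304$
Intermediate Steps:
$C Y = \left(-41\right) 544 = -22304$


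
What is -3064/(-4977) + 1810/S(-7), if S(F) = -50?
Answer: -885517/24885 ≈ -35.584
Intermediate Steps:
-3064/(-4977) + 1810/S(-7) = -3064/(-4977) + 1810/(-50) = -3064*(-1/4977) + 1810*(-1/50) = 3064/4977 - 181/5 = -885517/24885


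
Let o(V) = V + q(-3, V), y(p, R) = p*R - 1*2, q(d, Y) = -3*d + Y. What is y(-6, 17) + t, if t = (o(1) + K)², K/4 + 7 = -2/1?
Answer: 521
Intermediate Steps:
K = -36 (K = -28 + 4*(-2/1) = -28 + 4*(-2*1) = -28 + 4*(-2) = -28 - 8 = -36)
q(d, Y) = Y - 3*d
y(p, R) = -2 + R*p (y(p, R) = R*p - 2 = -2 + R*p)
o(V) = 9 + 2*V (o(V) = V + (V - 3*(-3)) = V + (V + 9) = V + (9 + V) = 9 + 2*V)
t = 625 (t = ((9 + 2*1) - 36)² = ((9 + 2) - 36)² = (11 - 36)² = (-25)² = 625)
y(-6, 17) + t = (-2 + 17*(-6)) + 625 = (-2 - 102) + 625 = -104 + 625 = 521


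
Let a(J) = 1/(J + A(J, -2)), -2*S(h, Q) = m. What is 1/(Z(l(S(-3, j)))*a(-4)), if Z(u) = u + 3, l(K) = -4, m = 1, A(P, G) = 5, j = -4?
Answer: -1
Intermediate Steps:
S(h, Q) = -½ (S(h, Q) = -½*1 = -½)
Z(u) = 3 + u
a(J) = 1/(5 + J) (a(J) = 1/(J + 5) = 1/(5 + J))
1/(Z(l(S(-3, j)))*a(-4)) = 1/((3 - 4)/(5 - 4)) = 1/(-1/1) = 1/(-1*1) = 1/(-1) = -1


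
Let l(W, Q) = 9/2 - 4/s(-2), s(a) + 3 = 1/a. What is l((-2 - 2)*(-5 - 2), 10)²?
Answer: 6241/196 ≈ 31.842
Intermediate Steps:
s(a) = -3 + 1/a
l(W, Q) = 79/14 (l(W, Q) = 9/2 - 4/(-3 + 1/(-2)) = 9*(½) - 4/(-3 - ½) = 9/2 - 4/(-7/2) = 9/2 - 4*(-2/7) = 9/2 + 8/7 = 79/14)
l((-2 - 2)*(-5 - 2), 10)² = (79/14)² = 6241/196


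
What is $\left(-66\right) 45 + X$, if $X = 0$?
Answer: $-2970$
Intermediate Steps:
$\left(-66\right) 45 + X = \left(-66\right) 45 + 0 = -2970 + 0 = -2970$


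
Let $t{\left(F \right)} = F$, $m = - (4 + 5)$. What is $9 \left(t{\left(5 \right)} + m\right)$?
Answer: $-36$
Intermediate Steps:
$m = -9$ ($m = \left(-1\right) 9 = -9$)
$9 \left(t{\left(5 \right)} + m\right) = 9 \left(5 - 9\right) = 9 \left(-4\right) = -36$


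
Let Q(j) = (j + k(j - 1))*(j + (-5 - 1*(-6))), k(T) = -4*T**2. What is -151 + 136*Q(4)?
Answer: -21911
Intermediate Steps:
Q(j) = (1 + j)*(j - 4*(-1 + j)**2) (Q(j) = (j - 4*(j - 1)**2)*(j + (-5 - 1*(-6))) = (j - 4*(-1 + j)**2)*(j + (-5 + 6)) = (j - 4*(-1 + j)**2)*(j + 1) = (j - 4*(-1 + j)**2)*(1 + j) = (1 + j)*(j - 4*(-1 + j)**2))
-151 + 136*Q(4) = -151 + 136*(-4 - 4*4**3 + 5*4 + 5*4**2) = -151 + 136*(-4 - 4*64 + 20 + 5*16) = -151 + 136*(-4 - 256 + 20 + 80) = -151 + 136*(-160) = -151 - 21760 = -21911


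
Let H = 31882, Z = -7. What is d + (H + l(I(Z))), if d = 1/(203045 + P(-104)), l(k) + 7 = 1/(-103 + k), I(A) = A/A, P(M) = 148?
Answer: 220210346053/6908562 ≈ 31875.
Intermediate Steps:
I(A) = 1
l(k) = -7 + 1/(-103 + k)
d = 1/203193 (d = 1/(203045 + 148) = 1/203193 ≈ 4.9214e-6)
d + (H + l(I(Z))) = 1/203193 + (31882 + (722 - 7*1)/(-103 + 1)) = 1/203193 + (31882 + (722 - 7)/(-102)) = 1/203193 + (31882 - 1/102*715) = 1/203193 + (31882 - 715/102) = 1/203193 + 3251249/102 = 220210346053/6908562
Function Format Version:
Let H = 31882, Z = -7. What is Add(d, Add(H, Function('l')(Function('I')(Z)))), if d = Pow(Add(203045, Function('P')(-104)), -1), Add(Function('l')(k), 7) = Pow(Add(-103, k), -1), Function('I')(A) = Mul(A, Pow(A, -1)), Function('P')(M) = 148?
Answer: Rational(220210346053, 6908562) ≈ 31875.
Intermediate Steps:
Function('I')(A) = 1
Function('l')(k) = Add(-7, Pow(Add(-103, k), -1))
d = Rational(1, 203193) (d = Pow(Add(203045, 148), -1) = Pow(203193, -1) = Rational(1, 203193) ≈ 4.9214e-6)
Add(d, Add(H, Function('l')(Function('I')(Z)))) = Add(Rational(1, 203193), Add(31882, Mul(Pow(Add(-103, 1), -1), Add(722, Mul(-7, 1))))) = Add(Rational(1, 203193), Add(31882, Mul(Pow(-102, -1), Add(722, -7)))) = Add(Rational(1, 203193), Add(31882, Mul(Rational(-1, 102), 715))) = Add(Rational(1, 203193), Add(31882, Rational(-715, 102))) = Add(Rational(1, 203193), Rational(3251249, 102)) = Rational(220210346053, 6908562)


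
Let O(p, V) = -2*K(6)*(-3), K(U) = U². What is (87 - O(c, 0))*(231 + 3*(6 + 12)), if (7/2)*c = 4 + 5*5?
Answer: -36765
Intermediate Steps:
c = 58/7 (c = 2*(4 + 5*5)/7 = 2*(4 + 25)/7 = (2/7)*29 = 58/7 ≈ 8.2857)
O(p, V) = 216 (O(p, V) = -2*6²*(-3) = -2*36*(-3) = -72*(-3) = 216)
(87 - O(c, 0))*(231 + 3*(6 + 12)) = (87 - 1*216)*(231 + 3*(6 + 12)) = (87 - 216)*(231 + 3*18) = -129*(231 + 54) = -129*285 = -36765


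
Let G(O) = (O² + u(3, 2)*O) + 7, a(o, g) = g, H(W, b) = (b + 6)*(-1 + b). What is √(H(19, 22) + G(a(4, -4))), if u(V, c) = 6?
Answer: √587 ≈ 24.228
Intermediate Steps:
H(W, b) = (-1 + b)*(6 + b) (H(W, b) = (6 + b)*(-1 + b) = (-1 + b)*(6 + b))
G(O) = 7 + O² + 6*O (G(O) = (O² + 6*O) + 7 = 7 + O² + 6*O)
√(H(19, 22) + G(a(4, -4))) = √((-6 + 22² + 5*22) + (7 + (-4)² + 6*(-4))) = √((-6 + 484 + 110) + (7 + 16 - 24)) = √(588 - 1) = √587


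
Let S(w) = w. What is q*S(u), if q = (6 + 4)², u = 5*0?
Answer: 0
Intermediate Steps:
u = 0
q = 100 (q = 10² = 100)
q*S(u) = 100*0 = 0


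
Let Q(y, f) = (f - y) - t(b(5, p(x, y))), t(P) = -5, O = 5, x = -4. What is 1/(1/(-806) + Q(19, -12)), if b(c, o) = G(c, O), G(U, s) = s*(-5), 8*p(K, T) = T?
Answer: -806/20957 ≈ -0.038460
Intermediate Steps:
p(K, T) = T/8
G(U, s) = -5*s
b(c, o) = -25 (b(c, o) = -5*5 = -25)
Q(y, f) = 5 + f - y (Q(y, f) = (f - y) - 1*(-5) = (f - y) + 5 = 5 + f - y)
1/(1/(-806) + Q(19, -12)) = 1/(1/(-806) + (5 - 12 - 1*19)) = 1/(-1/806 + (5 - 12 - 19)) = 1/(-1/806 - 26) = 1/(-20957/806) = -806/20957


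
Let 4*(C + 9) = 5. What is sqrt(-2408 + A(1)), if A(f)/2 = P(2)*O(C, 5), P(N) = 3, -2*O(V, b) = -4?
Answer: 2*I*sqrt(599) ≈ 48.949*I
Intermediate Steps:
C = -31/4 (C = -9 + (1/4)*5 = -9 + 5/4 = -31/4 ≈ -7.7500)
O(V, b) = 2 (O(V, b) = -1/2*(-4) = 2)
A(f) = 12 (A(f) = 2*(3*2) = 2*6 = 12)
sqrt(-2408 + A(1)) = sqrt(-2408 + 12) = sqrt(-2396) = 2*I*sqrt(599)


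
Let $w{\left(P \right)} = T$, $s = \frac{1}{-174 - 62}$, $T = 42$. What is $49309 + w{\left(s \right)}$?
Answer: $49351$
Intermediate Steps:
$s = - \frac{1}{236}$ ($s = \frac{1}{-236} = - \frac{1}{236} \approx -0.0042373$)
$w{\left(P \right)} = 42$
$49309 + w{\left(s \right)} = 49309 + 42 = 49351$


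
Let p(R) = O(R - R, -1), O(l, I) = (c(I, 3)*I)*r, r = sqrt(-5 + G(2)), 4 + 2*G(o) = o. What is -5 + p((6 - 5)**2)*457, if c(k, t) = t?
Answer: -5 - 1371*I*sqrt(6) ≈ -5.0 - 3358.3*I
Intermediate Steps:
G(o) = -2 + o/2
r = I*sqrt(6) (r = sqrt(-5 + (-2 + (1/2)*2)) = sqrt(-5 + (-2 + 1)) = sqrt(-5 - 1) = sqrt(-6) = I*sqrt(6) ≈ 2.4495*I)
O(l, I) = 3*I*I*sqrt(6) (O(l, I) = (3*I)*(I*sqrt(6)) = 3*I*I*sqrt(6))
p(R) = -3*I*sqrt(6) (p(R) = 3*I*(-1)*sqrt(6) = -3*I*sqrt(6))
-5 + p((6 - 5)**2)*457 = -5 - 3*I*sqrt(6)*457 = -5 - 1371*I*sqrt(6)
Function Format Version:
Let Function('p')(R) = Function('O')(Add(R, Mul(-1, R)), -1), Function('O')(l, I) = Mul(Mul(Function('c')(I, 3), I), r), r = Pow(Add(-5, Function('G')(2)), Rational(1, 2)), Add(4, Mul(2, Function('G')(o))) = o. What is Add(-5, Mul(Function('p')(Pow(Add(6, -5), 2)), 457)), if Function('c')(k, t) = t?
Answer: Add(-5, Mul(-1371, I, Pow(6, Rational(1, 2)))) ≈ Add(-5.0000, Mul(-3358.3, I))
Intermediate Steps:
Function('G')(o) = Add(-2, Mul(Rational(1, 2), o))
r = Mul(I, Pow(6, Rational(1, 2))) (r = Pow(Add(-5, Add(-2, Mul(Rational(1, 2), 2))), Rational(1, 2)) = Pow(Add(-5, Add(-2, 1)), Rational(1, 2)) = Pow(Add(-5, -1), Rational(1, 2)) = Pow(-6, Rational(1, 2)) = Mul(I, Pow(6, Rational(1, 2))) ≈ Mul(2.4495, I))
Function('O')(l, I) = Mul(3, I, I, Pow(6, Rational(1, 2))) (Function('O')(l, I) = Mul(Mul(3, I), Mul(I, Pow(6, Rational(1, 2)))) = Mul(3, I, I, Pow(6, Rational(1, 2))))
Function('p')(R) = Mul(-3, I, Pow(6, Rational(1, 2))) (Function('p')(R) = Mul(3, I, -1, Pow(6, Rational(1, 2))) = Mul(-3, I, Pow(6, Rational(1, 2))))
Add(-5, Mul(Function('p')(Pow(Add(6, -5), 2)), 457)) = Add(-5, Mul(Mul(-3, I, Pow(6, Rational(1, 2))), 457)) = Add(-5, Mul(-1371, I, Pow(6, Rational(1, 2))))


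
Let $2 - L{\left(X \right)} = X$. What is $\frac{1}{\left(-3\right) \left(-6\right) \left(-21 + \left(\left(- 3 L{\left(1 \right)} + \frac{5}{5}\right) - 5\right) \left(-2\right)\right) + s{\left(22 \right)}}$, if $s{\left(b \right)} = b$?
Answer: $- \frac{1}{104} \approx -0.0096154$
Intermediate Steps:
$L{\left(X \right)} = 2 - X$
$\frac{1}{\left(-3\right) \left(-6\right) \left(-21 + \left(\left(- 3 L{\left(1 \right)} + \frac{5}{5}\right) - 5\right) \left(-2\right)\right) + s{\left(22 \right)}} = \frac{1}{\left(-3\right) \left(-6\right) \left(-21 + \left(\left(- 3 \left(2 - 1\right) + \frac{5}{5}\right) - 5\right) \left(-2\right)\right) + 22} = \frac{1}{18 \left(-21 + \left(\left(- 3 \left(2 - 1\right) + 5 \cdot \frac{1}{5}\right) - 5\right) \left(-2\right)\right) + 22} = \frac{1}{18 \left(-21 + \left(\left(\left(-3\right) 1 + 1\right) - 5\right) \left(-2\right)\right) + 22} = \frac{1}{18 \left(-21 + \left(\left(-3 + 1\right) - 5\right) \left(-2\right)\right) + 22} = \frac{1}{18 \left(-21 + \left(-2 - 5\right) \left(-2\right)\right) + 22} = \frac{1}{18 \left(-21 - -14\right) + 22} = \frac{1}{18 \left(-21 + 14\right) + 22} = \frac{1}{18 \left(-7\right) + 22} = \frac{1}{-126 + 22} = \frac{1}{-104} = - \frac{1}{104}$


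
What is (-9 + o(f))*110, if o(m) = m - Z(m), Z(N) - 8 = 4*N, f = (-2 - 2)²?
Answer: -7150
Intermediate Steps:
f = 16 (f = (-4)² = 16)
Z(N) = 8 + 4*N
o(m) = -8 - 3*m (o(m) = m - (8 + 4*m) = m + (-8 - 4*m) = -8 - 3*m)
(-9 + o(f))*110 = (-9 + (-8 - 3*16))*110 = (-9 + (-8 - 48))*110 = (-9 - 56)*110 = -65*110 = -7150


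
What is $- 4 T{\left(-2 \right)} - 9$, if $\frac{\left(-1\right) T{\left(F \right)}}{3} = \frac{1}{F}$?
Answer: $-15$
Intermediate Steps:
$T{\left(F \right)} = - \frac{3}{F}$
$- 4 T{\left(-2 \right)} - 9 = - 4 \left(- \frac{3}{-2}\right) - 9 = - 4 \left(\left(-3\right) \left(- \frac{1}{2}\right)\right) - 9 = \left(-4\right) \frac{3}{2} - 9 = -6 - 9 = -15$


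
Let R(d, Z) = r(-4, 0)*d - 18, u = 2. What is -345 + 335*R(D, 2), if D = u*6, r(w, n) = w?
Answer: -22455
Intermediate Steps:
D = 12 (D = 2*6 = 12)
R(d, Z) = -18 - 4*d (R(d, Z) = -4*d - 18 = -18 - 4*d)
-345 + 335*R(D, 2) = -345 + 335*(-18 - 4*12) = -345 + 335*(-18 - 48) = -345 + 335*(-66) = -345 - 22110 = -22455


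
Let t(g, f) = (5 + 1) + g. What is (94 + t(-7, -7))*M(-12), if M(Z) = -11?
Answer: -1023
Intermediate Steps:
t(g, f) = 6 + g
(94 + t(-7, -7))*M(-12) = (94 + (6 - 7))*(-11) = (94 - 1)*(-11) = 93*(-11) = -1023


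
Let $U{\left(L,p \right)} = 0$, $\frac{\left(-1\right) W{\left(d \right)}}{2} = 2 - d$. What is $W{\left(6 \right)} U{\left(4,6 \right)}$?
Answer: $0$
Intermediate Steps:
$W{\left(d \right)} = -4 + 2 d$ ($W{\left(d \right)} = - 2 \left(2 - d\right) = -4 + 2 d$)
$W{\left(6 \right)} U{\left(4,6 \right)} = \left(-4 + 2 \cdot 6\right) 0 = \left(-4 + 12\right) 0 = 8 \cdot 0 = 0$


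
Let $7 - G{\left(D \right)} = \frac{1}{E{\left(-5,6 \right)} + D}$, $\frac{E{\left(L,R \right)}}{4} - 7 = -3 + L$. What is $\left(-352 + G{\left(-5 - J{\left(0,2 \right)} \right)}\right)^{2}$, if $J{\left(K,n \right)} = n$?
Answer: $\frac{14394436}{121} \approx 1.1896 \cdot 10^{5}$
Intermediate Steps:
$E{\left(L,R \right)} = 16 + 4 L$ ($E{\left(L,R \right)} = 28 + 4 \left(-3 + L\right) = 28 + \left(-12 + 4 L\right) = 16 + 4 L$)
$G{\left(D \right)} = 7 - \frac{1}{-4 + D}$ ($G{\left(D \right)} = 7 - \frac{1}{\left(16 + 4 \left(-5\right)\right) + D} = 7 - \frac{1}{\left(16 - 20\right) + D} = 7 - \frac{1}{-4 + D}$)
$\left(-352 + G{\left(-5 - J{\left(0,2 \right)} \right)}\right)^{2} = \left(-352 + \frac{-29 + 7 \left(-5 - 2\right)}{-4 - 7}\right)^{2} = \left(-352 + \frac{-29 + 7 \left(-7\right)}{-4 - 7}\right)^{2} = \left(-352 + \frac{-29 - 49}{-11}\right)^{2} = \left(-352 - - \frac{78}{11}\right)^{2} = \left(-352 + \frac{78}{11}\right)^{2} = \left(- \frac{3794}{11}\right)^{2} = \frac{14394436}{121}$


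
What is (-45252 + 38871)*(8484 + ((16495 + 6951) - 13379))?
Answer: -118373931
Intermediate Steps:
(-45252 + 38871)*(8484 + ((16495 + 6951) - 13379)) = -6381*(8484 + (23446 - 13379)) = -6381*(8484 + 10067) = -6381*18551 = -118373931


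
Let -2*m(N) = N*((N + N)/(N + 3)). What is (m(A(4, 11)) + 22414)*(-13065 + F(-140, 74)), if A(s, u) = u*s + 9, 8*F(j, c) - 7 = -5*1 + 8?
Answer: -9348979375/32 ≈ -2.9216e+8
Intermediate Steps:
F(j, c) = 5/4 (F(j, c) = 7/8 + (-5*1 + 8)/8 = 7/8 + (-5 + 8)/8 = 7/8 + (⅛)*3 = 7/8 + 3/8 = 5/4)
A(s, u) = 9 + s*u (A(s, u) = s*u + 9 = 9 + s*u)
m(N) = -N²/(3 + N) (m(N) = -N*(N + N)/(N + 3)/2 = -N*(2*N)/(3 + N)/2 = -N*2*N/(3 + N)/2 = -N²/(3 + N))
(m(A(4, 11)) + 22414)*(-13065 + F(-140, 74)) = (-(9 + 4*11)²/(3 + (9 + 4*11)) + 22414)*(-13065 + 5/4) = (-(9 + 44)²/(3 + (9 + 44)) + 22414)*(-52255/4) = (-1*53²/(3 + 53) + 22414)*(-52255/4) = (-1*2809/56 + 22414)*(-52255/4) = (-1*2809*1/56 + 22414)*(-52255/4) = (-2809/56 + 22414)*(-52255/4) = (1252375/56)*(-52255/4) = -9348979375/32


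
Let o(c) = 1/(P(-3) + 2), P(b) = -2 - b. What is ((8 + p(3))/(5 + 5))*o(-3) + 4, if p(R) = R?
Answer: 131/30 ≈ 4.3667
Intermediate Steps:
o(c) = ⅓ (o(c) = 1/((-2 - 1*(-3)) + 2) = 1/((-2 + 3) + 2) = 1/(1 + 2) = 1/3 = ⅓)
((8 + p(3))/(5 + 5))*o(-3) + 4 = ((8 + 3)/(5 + 5))*(⅓) + 4 = (11/10)*(⅓) + 4 = 11/30 + 4 = 131/30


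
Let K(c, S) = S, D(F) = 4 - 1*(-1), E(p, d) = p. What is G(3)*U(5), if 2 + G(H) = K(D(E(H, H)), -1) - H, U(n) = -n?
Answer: 30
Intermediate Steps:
D(F) = 5 (D(F) = 4 + 1 = 5)
G(H) = -3 - H (G(H) = -2 + (-1 - H) = -3 - H)
G(3)*U(5) = (-3 - 1*3)*(-1*5) = (-3 - 3)*(-5) = -6*(-5) = 30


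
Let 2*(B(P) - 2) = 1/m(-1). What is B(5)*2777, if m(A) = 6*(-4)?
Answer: 263815/48 ≈ 5496.1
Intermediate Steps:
m(A) = -24
B(P) = 95/48 (B(P) = 2 + (1/2)/(-24) = 2 + (1/2)*(-1/24) = 2 - 1/48 = 95/48)
B(5)*2777 = (95/48)*2777 = 263815/48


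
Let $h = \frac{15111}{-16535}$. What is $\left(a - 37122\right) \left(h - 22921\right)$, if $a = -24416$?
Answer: $\frac{23323754055148}{16535} \approx 1.4106 \cdot 10^{9}$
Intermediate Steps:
$h = - \frac{15111}{16535}$ ($h = 15111 \left(- \frac{1}{16535}\right) = - \frac{15111}{16535} \approx -0.91388$)
$\left(a - 37122\right) \left(h - 22921\right) = \left(-24416 - 37122\right) \left(- \frac{15111}{16535} - 22921\right) = \left(-61538\right) \left(- \frac{379013846}{16535}\right) = \frac{23323754055148}{16535}$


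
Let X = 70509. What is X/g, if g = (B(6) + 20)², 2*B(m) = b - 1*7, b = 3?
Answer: 23503/108 ≈ 217.62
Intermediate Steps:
B(m) = -2 (B(m) = (3 - 1*7)/2 = (3 - 7)/2 = (½)*(-4) = -2)
g = 324 (g = (-2 + 20)² = 18² = 324)
X/g = 70509/324 = 70509*(1/324) = 23503/108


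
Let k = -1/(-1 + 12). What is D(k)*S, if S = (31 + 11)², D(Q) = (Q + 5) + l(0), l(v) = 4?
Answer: 172872/11 ≈ 15716.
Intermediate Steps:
k = -1/11 ≈ -0.090909
D(Q) = 9 + Q (D(Q) = (Q + 5) + 4 = (5 + Q) + 4 = 9 + Q)
S = 1764 (S = 42² = 1764)
D(k)*S = (9 - 1/11)*1764 = (98/11)*1764 = 172872/11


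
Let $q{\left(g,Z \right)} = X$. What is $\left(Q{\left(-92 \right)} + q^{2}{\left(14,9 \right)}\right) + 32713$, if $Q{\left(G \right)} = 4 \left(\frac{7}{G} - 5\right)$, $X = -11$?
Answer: $\frac{754715}{23} \approx 32814.0$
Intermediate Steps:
$Q{\left(G \right)} = -20 + \frac{28}{G}$ ($Q{\left(G \right)} = 4 \left(-5 + \frac{7}{G}\right) = -20 + \frac{28}{G}$)
$q{\left(g,Z \right)} = -11$
$\left(Q{\left(-92 \right)} + q^{2}{\left(14,9 \right)}\right) + 32713 = \left(\left(-20 + \frac{28}{-92}\right) + \left(-11\right)^{2}\right) + 32713 = \left(\left(-20 + 28 \left(- \frac{1}{92}\right)\right) + 121\right) + 32713 = \left(\left(-20 - \frac{7}{23}\right) + 121\right) + 32713 = \left(- \frac{467}{23} + 121\right) + 32713 = \frac{2316}{23} + 32713 = \frac{754715}{23}$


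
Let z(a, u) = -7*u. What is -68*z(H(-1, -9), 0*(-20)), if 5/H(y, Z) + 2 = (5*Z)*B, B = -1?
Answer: 0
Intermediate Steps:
H(y, Z) = 5/(-2 - 5*Z) (H(y, Z) = 5/(-2 + (5*Z)*(-1)) = 5/(-2 - 5*Z))
-68*z(H(-1, -9), 0*(-20)) = -(-476)*0*(-20) = -(-476)*0 = -68*0 = 0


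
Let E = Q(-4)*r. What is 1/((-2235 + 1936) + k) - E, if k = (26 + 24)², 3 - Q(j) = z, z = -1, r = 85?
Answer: -748339/2201 ≈ -340.00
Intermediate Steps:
Q(j) = 4 (Q(j) = 3 - 1*(-1) = 3 + 1 = 4)
E = 340 (E = 4*85 = 340)
k = 2500 (k = 50² = 2500)
1/((-2235 + 1936) + k) - E = 1/((-2235 + 1936) + 2500) - 1*340 = 1/(-299 + 2500) - 340 = 1/2201 - 340 = -748339/2201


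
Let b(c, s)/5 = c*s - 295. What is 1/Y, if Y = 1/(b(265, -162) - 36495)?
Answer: -252620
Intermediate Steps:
b(c, s) = -1475 + 5*c*s (b(c, s) = 5*(c*s - 295) = 5*(-295 + c*s) = -1475 + 5*c*s)
Y = -1/252620 (Y = 1/((-1475 + 5*265*(-162)) - 36495) = 1/((-1475 - 214650) - 36495) = 1/(-216125 - 36495) = 1/(-252620) = -1/252620 ≈ -3.9585e-6)
1/Y = 1/(-1/252620) = -252620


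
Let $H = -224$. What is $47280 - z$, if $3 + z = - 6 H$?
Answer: $45939$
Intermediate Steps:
$z = 1341$ ($z = -3 - -1344 = -3 + 1344 = 1341$)
$47280 - z = 47280 - 1341 = 45939$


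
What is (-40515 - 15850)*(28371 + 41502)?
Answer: -3938391645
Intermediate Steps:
(-40515 - 15850)*(28371 + 41502) = -56365*69873 = -3938391645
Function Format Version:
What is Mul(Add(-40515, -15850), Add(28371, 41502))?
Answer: -3938391645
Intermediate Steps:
Mul(Add(-40515, -15850), Add(28371, 41502)) = Mul(-56365, 69873) = -3938391645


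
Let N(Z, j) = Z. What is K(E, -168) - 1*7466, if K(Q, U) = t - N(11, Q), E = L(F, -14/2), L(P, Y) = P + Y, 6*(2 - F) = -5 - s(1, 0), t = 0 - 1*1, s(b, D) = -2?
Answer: -7478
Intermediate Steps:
t = -1 (t = 0 - 1 = -1)
F = 5/2 (F = 2 - (-5 - 1*(-2))/6 = 2 - (-5 + 2)/6 = 2 - ⅙*(-3) = 2 + ½ = 5/2 ≈ 2.5000)
E = -9/2 (E = 5/2 - 14/2 = 5/2 - 14*½ = 5/2 - 7 = -9/2 ≈ -4.5000)
K(Q, U) = -12 (K(Q, U) = -1 - 1*11 = -1 - 11 = -12)
K(E, -168) - 1*7466 = -12 - 1*7466 = -12 - 7466 = -7478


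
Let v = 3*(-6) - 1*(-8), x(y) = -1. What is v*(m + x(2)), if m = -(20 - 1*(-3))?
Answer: 240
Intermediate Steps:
m = -23 (m = -(20 + 3) = -1*23 = -23)
v = -10 (v = -18 + 8 = -10)
v*(m + x(2)) = -10*(-23 - 1) = -10*(-24) = 240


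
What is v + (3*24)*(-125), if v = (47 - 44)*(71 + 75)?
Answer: -8562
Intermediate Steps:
v = 438 (v = 3*146 = 438)
v + (3*24)*(-125) = 438 + (3*24)*(-125) = 438 + 72*(-125) = 438 - 9000 = -8562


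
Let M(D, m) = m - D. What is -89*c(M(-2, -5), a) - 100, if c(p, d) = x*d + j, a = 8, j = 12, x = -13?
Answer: 8088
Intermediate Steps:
c(p, d) = 12 - 13*d (c(p, d) = -13*d + 12 = 12 - 13*d)
-89*c(M(-2, -5), a) - 100 = -89*(12 - 13*8) - 100 = -89*(12 - 104) - 100 = -89*(-92) - 100 = 8188 - 100 = 8088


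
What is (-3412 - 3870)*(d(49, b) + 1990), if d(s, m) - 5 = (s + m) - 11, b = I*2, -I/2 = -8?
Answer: -15037330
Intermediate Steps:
I = 16 (I = -2*(-8) = 16)
b = 32 (b = 16*2 = 32)
d(s, m) = -6 + m + s (d(s, m) = 5 + ((s + m) - 11) = 5 + ((m + s) - 11) = 5 + (-11 + m + s) = -6 + m + s)
(-3412 - 3870)*(d(49, b) + 1990) = (-3412 - 3870)*((-6 + 32 + 49) + 1990) = -7282*(75 + 1990) = -7282*2065 = -15037330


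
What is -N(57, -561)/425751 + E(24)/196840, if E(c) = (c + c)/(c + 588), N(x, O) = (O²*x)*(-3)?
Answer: 45021931273787/356170514070 ≈ 126.41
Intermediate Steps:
N(x, O) = -3*x*O² (N(x, O) = (x*O²)*(-3) = -3*x*O²)
E(c) = 2*c/(588 + c) (E(c) = (2*c)/(588 + c) = 2*c/(588 + c))
-N(57, -561)/425751 + E(24)/196840 = -(-3)*57*(-561)²/425751 + (2*24/(588 + 24))/196840 = -(-3)*57*314721*(1/425751) + (2*24/612)*(1/196840) = -1*(-53817291)*(1/425751) + (2*24*(1/612))*(1/196840) = 53817291*(1/425751) + (4/51)*(1/196840) = 17939097/141917 + 1/2509710 = 45021931273787/356170514070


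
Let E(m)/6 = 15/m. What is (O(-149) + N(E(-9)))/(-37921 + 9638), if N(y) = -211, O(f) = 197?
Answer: 14/28283 ≈ 0.00049500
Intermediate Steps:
E(m) = 90/m (E(m) = 6*(15/m) = 90/m)
(O(-149) + N(E(-9)))/(-37921 + 9638) = (197 - 211)/(-37921 + 9638) = -14/(-28283) = -14*(-1/28283) = 14/28283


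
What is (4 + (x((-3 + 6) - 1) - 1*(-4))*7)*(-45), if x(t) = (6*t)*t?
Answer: -9000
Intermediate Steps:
x(t) = 6*t**2
(4 + (x((-3 + 6) - 1) - 1*(-4))*7)*(-45) = (4 + (6*((-3 + 6) - 1)**2 - 1*(-4))*7)*(-45) = (4 + (6*(3 - 1)**2 + 4)*7)*(-45) = (4 + (6*2**2 + 4)*7)*(-45) = (4 + (6*4 + 4)*7)*(-45) = (4 + (24 + 4)*7)*(-45) = (4 + 28*7)*(-45) = (4 + 196)*(-45) = 200*(-45) = -9000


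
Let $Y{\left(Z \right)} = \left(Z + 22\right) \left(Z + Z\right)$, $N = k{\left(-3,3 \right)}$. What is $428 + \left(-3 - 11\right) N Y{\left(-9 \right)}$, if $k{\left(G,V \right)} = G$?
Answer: $-9400$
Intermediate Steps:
$N = -3$
$Y{\left(Z \right)} = 2 Z \left(22 + Z\right)$ ($Y{\left(Z \right)} = \left(22 + Z\right) 2 Z = 2 Z \left(22 + Z\right)$)
$428 + \left(-3 - 11\right) N Y{\left(-9 \right)} = 428 + \left(-3 - 11\right) \left(-3\right) 2 \left(-9\right) \left(22 - 9\right) = 428 + \left(-14\right) \left(-3\right) 2 \left(-9\right) 13 = 428 + 42 \left(-234\right) = 428 - 9828 = -9400$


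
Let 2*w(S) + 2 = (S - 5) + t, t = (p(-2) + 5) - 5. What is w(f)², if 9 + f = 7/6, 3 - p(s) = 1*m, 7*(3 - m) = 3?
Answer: 366025/7056 ≈ 51.874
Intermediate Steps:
m = 18/7 (m = 3 - ⅐*3 = 3 - 3/7 = 18/7 ≈ 2.5714)
p(s) = 3/7 (p(s) = 3 - 18/7 = 3/7)
t = 3/7 (t = (3/7 + 5) - 5 = 38/7 - 5 = 3/7 ≈ 0.42857)
f = -47/6 (f = -9 + 7/6 = -47/6 ≈ -7.8333)
w(S) = -23/7 + S/2 (w(S) = -1 + ((S - 5) + 3/7)/2 = -1 + ((-5 + S) + 3/7)/2 = -1 + (-32/7 + S)/2 = -1 + (-16/7 + S/2) = -23/7 + S/2)
w(f)² = (-23/7 + (½)*(-47/6))² = (-23/7 - 47/12)² = (-605/84)² = 366025/7056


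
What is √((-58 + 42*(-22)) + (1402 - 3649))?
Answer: I*√3229 ≈ 56.824*I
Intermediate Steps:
√((-58 + 42*(-22)) + (1402 - 3649)) = √((-58 - 924) - 2247) = √(-982 - 2247) = √(-3229) = I*√3229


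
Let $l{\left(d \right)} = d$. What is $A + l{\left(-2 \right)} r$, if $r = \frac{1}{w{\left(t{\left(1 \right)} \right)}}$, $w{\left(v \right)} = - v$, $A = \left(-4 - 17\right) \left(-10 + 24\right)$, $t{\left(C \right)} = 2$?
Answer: $-293$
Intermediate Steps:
$A = -294$ ($A = \left(-21\right) 14 = -294$)
$r = - \frac{1}{2}$ ($r = \frac{1}{\left(-1\right) 2} = \frac{1}{-2} = - \frac{1}{2} \approx -0.5$)
$A + l{\left(-2 \right)} r = -294 - -1 = -294 + 1 = -293$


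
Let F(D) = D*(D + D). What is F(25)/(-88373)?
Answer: -1250/88373 ≈ -0.014145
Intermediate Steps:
F(D) = 2*D**2 (F(D) = D*(2*D) = 2*D**2)
F(25)/(-88373) = (2*25**2)/(-88373) = (2*625)*(-1/88373) = 1250*(-1/88373) = -1250/88373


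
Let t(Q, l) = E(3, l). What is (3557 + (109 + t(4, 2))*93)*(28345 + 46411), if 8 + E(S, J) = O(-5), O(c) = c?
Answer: 933328660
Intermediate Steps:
E(S, J) = -13 (E(S, J) = -8 - 5 = -13)
t(Q, l) = -13
(3557 + (109 + t(4, 2))*93)*(28345 + 46411) = (3557 + (109 - 13)*93)*(28345 + 46411) = (3557 + 96*93)*74756 = (3557 + 8928)*74756 = 12485*74756 = 933328660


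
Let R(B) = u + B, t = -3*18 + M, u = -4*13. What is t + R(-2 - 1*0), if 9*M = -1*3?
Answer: -325/3 ≈ -108.33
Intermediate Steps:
M = -⅓ (M = (-1*3)/9 = (⅑)*(-3) = -⅓ ≈ -0.33333)
u = -52
t = -163/3 (t = -3*18 - ⅓ = -54 - ⅓ = -163/3 ≈ -54.333)
R(B) = -52 + B
t + R(-2 - 1*0) = -163/3 + (-52 + (-2 - 1*0)) = -163/3 + (-52 + (-2 + 0)) = -163/3 + (-52 - 2) = -163/3 - 54 = -325/3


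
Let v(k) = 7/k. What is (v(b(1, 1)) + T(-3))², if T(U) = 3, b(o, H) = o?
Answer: 100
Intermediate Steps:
(v(b(1, 1)) + T(-3))² = (7/1 + 3)² = (7*1 + 3)² = (7 + 3)² = 10² = 100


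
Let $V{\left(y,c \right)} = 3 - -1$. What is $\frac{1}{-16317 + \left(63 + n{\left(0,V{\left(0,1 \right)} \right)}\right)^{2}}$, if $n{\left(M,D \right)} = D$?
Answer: $- \frac{1}{11828} \approx -8.4545 \cdot 10^{-5}$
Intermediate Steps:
$V{\left(y,c \right)} = 4$ ($V{\left(y,c \right)} = 3 + 1 = 4$)
$\frac{1}{-16317 + \left(63 + n{\left(0,V{\left(0,1 \right)} \right)}\right)^{2}} = \frac{1}{-16317 + \left(63 + 4\right)^{2}} = \frac{1}{-16317 + 67^{2}} = \frac{1}{-16317 + 4489} = \frac{1}{-11828} = - \frac{1}{11828}$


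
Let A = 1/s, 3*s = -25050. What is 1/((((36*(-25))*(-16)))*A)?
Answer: -167/288 ≈ -0.57986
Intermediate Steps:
s = -8350 (s = (⅓)*(-25050) = -8350)
A = -1/8350 (A = 1/(-8350) = -1/8350 ≈ -0.00011976)
1/((((36*(-25))*(-16)))*A) = 1/((((36*(-25))*(-16)))*(-1/8350)) = -8350/(-900*(-16)) = -8350/14400 = (1/14400)*(-8350) = -167/288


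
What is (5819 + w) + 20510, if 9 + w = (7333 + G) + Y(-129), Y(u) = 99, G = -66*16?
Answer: 32696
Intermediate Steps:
G = -1056
w = 6367 (w = -9 + ((7333 - 1056) + 99) = -9 + (6277 + 99) = -9 + 6376 = 6367)
(5819 + w) + 20510 = (5819 + 6367) + 20510 = 12186 + 20510 = 32696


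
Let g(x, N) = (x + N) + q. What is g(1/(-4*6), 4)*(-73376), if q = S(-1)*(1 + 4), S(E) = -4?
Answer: 3531220/3 ≈ 1.1771e+6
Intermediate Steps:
q = -20 (q = -4*(1 + 4) = -4*5 = -20)
g(x, N) = -20 + N + x (g(x, N) = (x + N) - 20 = (N + x) - 20 = -20 + N + x)
g(1/(-4*6), 4)*(-73376) = (-20 + 4 + 1/(-4*6))*(-73376) = (-20 + 4 + 1/(-24))*(-73376) = (-20 + 4 - 1/24)*(-73376) = -385/24*(-73376) = 3531220/3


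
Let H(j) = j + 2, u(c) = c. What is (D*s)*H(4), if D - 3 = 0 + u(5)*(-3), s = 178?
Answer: -12816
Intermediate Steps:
D = -12 (D = 3 + (0 + 5*(-3)) = 3 + (0 - 15) = 3 - 15 = -12)
H(j) = 2 + j
(D*s)*H(4) = (-12*178)*(2 + 4) = -2136*6 = -12816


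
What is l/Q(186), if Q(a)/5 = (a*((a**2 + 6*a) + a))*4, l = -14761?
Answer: -14761/133540560 ≈ -0.00011054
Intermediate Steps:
Q(a) = 20*a*(a**2 + 7*a) (Q(a) = 5*((a*((a**2 + 6*a) + a))*4) = 5*((a*(a**2 + 7*a))*4) = 5*(4*a*(a**2 + 7*a)) = 20*a*(a**2 + 7*a))
l/Q(186) = -14761*1/(691920*(7 + 186)) = -14761/(20*34596*193) = -14761/133540560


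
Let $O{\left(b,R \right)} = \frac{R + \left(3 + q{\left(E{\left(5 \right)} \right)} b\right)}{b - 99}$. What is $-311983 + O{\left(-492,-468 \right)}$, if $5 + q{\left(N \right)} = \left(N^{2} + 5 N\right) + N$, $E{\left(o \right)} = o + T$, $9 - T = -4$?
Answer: $- \frac{61390468}{197} \approx -3.1163 \cdot 10^{5}$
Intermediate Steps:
$T = 13$ ($T = 9 - -4 = 9 + 4 = 13$)
$E{\left(o \right)} = 13 + o$ ($E{\left(o \right)} = o + 13 = 13 + o$)
$q{\left(N \right)} = -5 + N^{2} + 6 N$ ($q{\left(N \right)} = -5 + \left(\left(N^{2} + 5 N\right) + N\right) = -5 + \left(N^{2} + 6 N\right) = -5 + N^{2} + 6 N$)
$O{\left(b,R \right)} = \frac{3 + R + 427 b}{-99 + b}$ ($O{\left(b,R \right)} = \frac{R + \left(3 + \left(-5 + \left(13 + 5\right)^{2} + 6 \left(13 + 5\right)\right) b\right)}{b - 99} = \frac{R + \left(3 + \left(-5 + 18^{2} + 6 \cdot 18\right) b\right)}{-99 + b} = \frac{R + \left(3 + \left(-5 + 324 + 108\right) b\right)}{-99 + b} = \frac{R + \left(3 + 427 b\right)}{-99 + b} = \frac{3 + R + 427 b}{-99 + b}$)
$-311983 + O{\left(-492,-468 \right)} = -311983 + \frac{3 - 468 + 427 \left(-492\right)}{-99 - 492} = -311983 + \frac{3 - 468 - 210084}{-591} = -311983 - - \frac{70183}{197} = -311983 + \frac{70183}{197} = - \frac{61390468}{197}$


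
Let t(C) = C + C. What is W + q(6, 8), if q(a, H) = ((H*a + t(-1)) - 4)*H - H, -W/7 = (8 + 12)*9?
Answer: -932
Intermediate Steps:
t(C) = 2*C
W = -1260 (W = -7*(8 + 12)*9 = -140*9 = -7*180 = -1260)
q(a, H) = -H + H*(-6 + H*a) (q(a, H) = ((H*a + 2*(-1)) - 4)*H - H = ((H*a - 2) - 4)*H - H = ((-2 + H*a) - 4)*H - H = (-6 + H*a)*H - H = H*(-6 + H*a) - H = -H + H*(-6 + H*a))
W + q(6, 8) = -1260 + 8*(-7 + 8*6) = -1260 + 8*(-7 + 48) = -1260 + 8*41 = -1260 + 328 = -932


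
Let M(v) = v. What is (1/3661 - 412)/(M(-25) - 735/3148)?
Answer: 4748225988/290811535 ≈ 16.328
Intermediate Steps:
(1/3661 - 412)/(M(-25) - 735/3148) = (1/3661 - 412)/(-25 - 735/3148) = (1/3661 - 412)/(-25 - 735*1/3148) = -1508331/(3661*(-25 - 735/3148)) = -1508331/(3661*(-79435/3148)) = -1508331/3661*(-3148/79435) = 4748225988/290811535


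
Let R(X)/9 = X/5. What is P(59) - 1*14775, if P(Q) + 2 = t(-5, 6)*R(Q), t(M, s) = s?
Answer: -70699/5 ≈ -14140.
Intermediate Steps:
R(X) = 9*X/5 (R(X) = 9*(X/5) = 9*X/5)
P(Q) = -2 + 54*Q/5 (P(Q) = -2 + 6*(9*Q/5) = -2 + 54*Q/5)
P(59) - 1*14775 = (-2 + (54/5)*59) - 1*14775 = (-2 + 3186/5) - 14775 = 3176/5 - 14775 = -70699/5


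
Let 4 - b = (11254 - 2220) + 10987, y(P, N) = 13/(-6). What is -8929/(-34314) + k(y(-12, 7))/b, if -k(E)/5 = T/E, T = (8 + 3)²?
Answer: 2198953489/8929223394 ≈ 0.24626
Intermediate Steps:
T = 121 (T = 11² = 121)
y(P, N) = -13/6 (y(P, N) = 13*(-⅙) = -13/6)
k(E) = -605/E
b = -20017 (b = 4 - ((11254 - 2220) + 10987) = 4 - (9034 + 10987) = 4 - 1*20021 = 4 - 20021 = -20017)
-8929/(-34314) + k(y(-12, 7))/b = -8929/(-34314) - 605/(-13/6)/(-20017) = -8929*(-1/34314) - 605*(-6/13)*(-1/20017) = 8929/34314 + (3630/13)*(-1/20017) = 8929/34314 - 3630/260221 = 2198953489/8929223394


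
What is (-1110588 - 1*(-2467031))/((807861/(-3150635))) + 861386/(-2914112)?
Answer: -6226957617651775753/1177098717216 ≈ -5.2901e+6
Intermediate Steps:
(-1110588 - 1*(-2467031))/((807861/(-3150635))) + 861386/(-2914112) = (-1110588 + 2467031)/((807861*(-1/3150635))) + 861386*(-1/2914112) = 1356443/(-807861/3150635) - 430693/1457056 = 1356443*(-3150635/807861) - 430693/1457056 = -4273656791305/807861 - 430693/1457056 = -6226957617651775753/1177098717216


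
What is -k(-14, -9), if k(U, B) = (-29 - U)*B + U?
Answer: -121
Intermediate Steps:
k(U, B) = U + B*(-29 - U) (k(U, B) = B*(-29 - U) + U = U + B*(-29 - U))
-k(-14, -9) = -(-14 - 29*(-9) - 1*(-9)*(-14)) = -(-14 + 261 - 126) = -1*121 = -121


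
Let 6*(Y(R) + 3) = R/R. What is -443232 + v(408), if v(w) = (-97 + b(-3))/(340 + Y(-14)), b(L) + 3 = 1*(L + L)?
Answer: -896658972/2023 ≈ -4.4323e+5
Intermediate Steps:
b(L) = -3 + 2*L (b(L) = -3 + 1*(L + L) = -3 + 1*(2*L) = -3 + 2*L)
Y(R) = -17/6 (Y(R) = -3 + (R/R)/6 = -3 + (⅙)*1 = -3 + ⅙ = -17/6)
v(w) = -636/2023 (v(w) = (-97 + (-3 + 2*(-3)))/(340 - 17/6) = (-97 + (-3 - 6))/(2023/6) = (-97 - 9)*(6/2023) = -106*6/2023 = -636/2023)
-443232 + v(408) = -443232 - 636/2023 = -896658972/2023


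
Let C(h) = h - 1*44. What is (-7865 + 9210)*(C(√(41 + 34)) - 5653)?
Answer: -7662465 + 6725*√3 ≈ -7.6508e+6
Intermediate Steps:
C(h) = -44 + h (C(h) = h - 44 = -44 + h)
(-7865 + 9210)*(C(√(41 + 34)) - 5653) = (-7865 + 9210)*((-44 + √(41 + 34)) - 5653) = 1345*((-44 + √75) - 5653) = 1345*((-44 + 5*√3) - 5653) = 1345*(-5697 + 5*√3) = -7662465 + 6725*√3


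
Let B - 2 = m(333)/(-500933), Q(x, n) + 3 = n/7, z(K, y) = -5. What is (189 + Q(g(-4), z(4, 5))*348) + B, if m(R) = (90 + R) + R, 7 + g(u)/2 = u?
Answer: -3862699655/3506531 ≈ -1101.6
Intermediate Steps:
g(u) = -14 + 2*u
Q(x, n) = -3 + n/7
m(R) = 90 + 2*R
B = 1001110/500933 (B = 2 + (90 + 2*333)/(-500933) = 2 + (90 + 666)*(-1/500933) = 2 + 756*(-1/500933) = 2 - 756/500933 = 1001110/500933 ≈ 1.9985)
(189 + Q(g(-4), z(4, 5))*348) + B = (189 + (-3 + (⅐)*(-5))*348) + 1001110/500933 = (189 + (-3 - 5/7)*348) + 1001110/500933 = (189 - 26/7*348) + 1001110/500933 = (189 - 9048/7) + 1001110/500933 = -7725/7 + 1001110/500933 = -3862699655/3506531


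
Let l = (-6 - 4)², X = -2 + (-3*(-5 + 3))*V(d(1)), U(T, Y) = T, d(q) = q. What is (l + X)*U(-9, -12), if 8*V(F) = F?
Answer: -3555/4 ≈ -888.75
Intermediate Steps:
V(F) = F/8
X = -5/4 (X = -2 + (-3*(-5 + 3))*((⅛)*1) = -2 - 3*(-2)*(⅛) = -2 + 6*(⅛) = -2 + ¾ = -5/4 ≈ -1.2500)
l = 100 (l = (-10)² = 100)
(l + X)*U(-9, -12) = (100 - 5/4)*(-9) = (395/4)*(-9) = -3555/4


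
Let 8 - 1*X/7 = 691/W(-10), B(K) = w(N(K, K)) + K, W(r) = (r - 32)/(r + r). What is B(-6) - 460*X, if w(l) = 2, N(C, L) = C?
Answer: 3101308/3 ≈ 1.0338e+6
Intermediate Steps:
W(r) = (-32 + r)/(2*r) (W(r) = (-32 + r)/((2*r)) = (-32 + r)*(1/(2*r)) = (-32 + r)/(2*r))
B(K) = 2 + K
X = -6742/3 (X = 56 - 4837/((½)*(-32 - 10)/(-10)) = 56 - 4837/((½)*(-⅒)*(-42)) = 56 - 4837/21/10 = 56 - 4837*10/21 = 56 - 7*6910/21 = 56 - 6910/3 = -6742/3 ≈ -2247.3)
B(-6) - 460*X = (2 - 6) - 460*(-6742/3) = -4 + 3101320/3 = 3101308/3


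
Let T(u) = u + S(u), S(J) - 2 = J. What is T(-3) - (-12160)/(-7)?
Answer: -12188/7 ≈ -1741.1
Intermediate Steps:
S(J) = 2 + J
T(u) = 2 + 2*u (T(u) = u + (2 + u) = 2 + 2*u)
T(-3) - (-12160)/(-7) = (2 + 2*(-3)) - (-12160)/(-7) = (2 - 6) - (-12160)*(-1)/7 = -4 - 128*95/7 = -4 - 12160/7 = -12188/7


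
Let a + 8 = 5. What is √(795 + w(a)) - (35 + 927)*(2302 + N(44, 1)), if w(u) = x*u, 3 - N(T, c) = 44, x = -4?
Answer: -2175082 + √807 ≈ -2.1751e+6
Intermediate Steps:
N(T, c) = -41 (N(T, c) = 3 - 1*44 = 3 - 44 = -41)
a = -3 (a = -8 + 5 = -3)
w(u) = -4*u
√(795 + w(a)) - (35 + 927)*(2302 + N(44, 1)) = √(795 - 4*(-3)) - (35 + 927)*(2302 - 41) = √(795 + 12) - 962*2261 = √807 - 1*2175082 = √807 - 2175082 = -2175082 + √807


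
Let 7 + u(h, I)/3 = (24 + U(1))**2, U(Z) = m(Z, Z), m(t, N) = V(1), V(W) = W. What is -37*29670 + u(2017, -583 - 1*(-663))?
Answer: -1095936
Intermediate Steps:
m(t, N) = 1
U(Z) = 1
u(h, I) = 1854 (u(h, I) = -21 + 3*(24 + 1)**2 = -21 + 3*25**2 = -21 + 3*625 = -21 + 1875 = 1854)
-37*29670 + u(2017, -583 - 1*(-663)) = -37*29670 + 1854 = -1097790 + 1854 = -1095936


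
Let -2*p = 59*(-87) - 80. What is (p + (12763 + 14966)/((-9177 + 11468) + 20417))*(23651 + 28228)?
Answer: 3072073660149/22708 ≈ 1.3529e+8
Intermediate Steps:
p = 5213/2 (p = -(59*(-87) - 80)/2 = -(-5133 - 80)/2 = -½*(-5213) = 5213/2 ≈ 2606.5)
(p + (12763 + 14966)/((-9177 + 11468) + 20417))*(23651 + 28228) = (5213/2 + (12763 + 14966)/((-9177 + 11468) + 20417))*(23651 + 28228) = (5213/2 + 27729/(2291 + 20417))*51879 = (5213/2 + 27729/22708)*51879 = (59216131/22708)*51879 = 3072073660149/22708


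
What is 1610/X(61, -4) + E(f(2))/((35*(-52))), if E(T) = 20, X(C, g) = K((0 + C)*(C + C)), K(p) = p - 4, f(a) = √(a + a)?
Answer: 69536/338429 ≈ 0.20547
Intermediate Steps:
f(a) = √2*√a (f(a) = √(2*a) = √2*√a)
K(p) = -4 + p
X(C, g) = -4 + 2*C² (X(C, g) = -4 + (0 + C)*(C + C) = -4 + C*(2*C) = -4 + 2*C²)
1610/X(61, -4) + E(f(2))/((35*(-52))) = 1610/(-4 + 2*61²) + 20/((35*(-52))) = 1610/(-4 + 2*3721) + 20/(-1820) = 1610/(-4 + 7442) + 20*(-1/1820) = 1610/7438 - 1/91 = 1610*(1/7438) - 1/91 = 805/3719 - 1/91 = 69536/338429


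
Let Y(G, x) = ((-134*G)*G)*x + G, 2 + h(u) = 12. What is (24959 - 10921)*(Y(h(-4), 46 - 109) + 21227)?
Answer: 12149004606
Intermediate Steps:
h(u) = 10 (h(u) = -2 + 12 = 10)
Y(G, x) = G - 134*x*G**2 (Y(G, x) = (-134*G**2)*x + G = -134*x*G**2 + G = G - 134*x*G**2)
(24959 - 10921)*(Y(h(-4), 46 - 109) + 21227) = (24959 - 10921)*(10*(1 - 134*10*(46 - 109)) + 21227) = 14038*(10*(1 - 134*10*(-63)) + 21227) = 14038*(10*(1 + 84420) + 21227) = 14038*(10*84421 + 21227) = 14038*(844210 + 21227) = 14038*865437 = 12149004606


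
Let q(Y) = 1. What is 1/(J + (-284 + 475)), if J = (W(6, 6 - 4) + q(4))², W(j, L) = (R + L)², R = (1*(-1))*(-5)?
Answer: 1/2691 ≈ 0.00037161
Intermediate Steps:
R = 5 (R = -1*(-5) = 5)
W(j, L) = (5 + L)²
J = 2500 (J = ((5 + (6 - 4))² + 1)² = ((5 + 2)² + 1)² = (7² + 1)² = (49 + 1)² = 50² = 2500)
1/(J + (-284 + 475)) = 1/(2500 + (-284 + 475)) = 1/(2500 + 191) = 1/2691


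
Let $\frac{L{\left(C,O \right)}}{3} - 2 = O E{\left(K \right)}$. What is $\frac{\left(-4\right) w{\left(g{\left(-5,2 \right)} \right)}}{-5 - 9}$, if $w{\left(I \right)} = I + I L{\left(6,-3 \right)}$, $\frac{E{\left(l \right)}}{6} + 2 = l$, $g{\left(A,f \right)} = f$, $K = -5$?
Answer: $220$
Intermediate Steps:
$E{\left(l \right)} = -12 + 6 l$
$L{\left(C,O \right)} = 6 - 126 O$ ($L{\left(C,O \right)} = 6 + 3 O \left(-12 + 6 \left(-5\right)\right) = 6 + 3 O \left(-12 - 30\right) = 6 + 3 O \left(-42\right) = 6 + 3 \left(- 42 O\right) = 6 - 126 O$)
$w{\left(I \right)} = 385 I$ ($w{\left(I \right)} = I + I \left(6 - -378\right) = I + I \left(6 + 378\right) = I + I 384 = I + 384 I = 385 I$)
$\frac{\left(-4\right) w{\left(g{\left(-5,2 \right)} \right)}}{-5 - 9} = \frac{\left(-4\right) 385 \cdot 2}{-5 - 9} = \frac{\left(-4\right) 770}{-14} = \left(-3080\right) \left(- \frac{1}{14}\right) = 220$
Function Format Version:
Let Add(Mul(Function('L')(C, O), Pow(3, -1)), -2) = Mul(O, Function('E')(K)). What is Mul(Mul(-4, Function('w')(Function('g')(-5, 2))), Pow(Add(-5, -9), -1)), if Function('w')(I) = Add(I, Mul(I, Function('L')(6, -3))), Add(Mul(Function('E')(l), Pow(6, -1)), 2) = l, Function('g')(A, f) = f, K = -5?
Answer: 220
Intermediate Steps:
Function('E')(l) = Add(-12, Mul(6, l))
Function('L')(C, O) = Add(6, Mul(-126, O)) (Function('L')(C, O) = Add(6, Mul(3, Mul(O, Add(-12, Mul(6, -5))))) = Add(6, Mul(3, Mul(O, Add(-12, -30)))) = Add(6, Mul(3, Mul(O, -42))) = Add(6, Mul(3, Mul(-42, O))) = Add(6, Mul(-126, O)))
Function('w')(I) = Mul(385, I) (Function('w')(I) = Add(I, Mul(I, Add(6, Mul(-126, -3)))) = Add(I, Mul(I, Add(6, 378))) = Add(I, Mul(I, 384)) = Add(I, Mul(384, I)) = Mul(385, I))
Mul(Mul(-4, Function('w')(Function('g')(-5, 2))), Pow(Add(-5, -9), -1)) = Mul(Mul(-4, Mul(385, 2)), Pow(Add(-5, -9), -1)) = Mul(Mul(-4, 770), Pow(-14, -1)) = Mul(-3080, Rational(-1, 14)) = 220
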